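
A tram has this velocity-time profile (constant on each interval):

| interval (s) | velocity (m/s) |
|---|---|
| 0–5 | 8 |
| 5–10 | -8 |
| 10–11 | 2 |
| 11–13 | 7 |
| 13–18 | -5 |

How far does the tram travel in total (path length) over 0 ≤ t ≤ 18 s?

Total distance travelled is ∫|v| dt — sum the magnitudes of each area piece.
0–5 s: |8| × 5 = 40 m
5–10 s: |-8| × 5 = 40 m
10–11 s: |2| × 1 = 2 m
11–13 s: |7| × 2 = 14 m
13–18 s: |-5| × 5 = 25 m
Total distance = 121 m

121 m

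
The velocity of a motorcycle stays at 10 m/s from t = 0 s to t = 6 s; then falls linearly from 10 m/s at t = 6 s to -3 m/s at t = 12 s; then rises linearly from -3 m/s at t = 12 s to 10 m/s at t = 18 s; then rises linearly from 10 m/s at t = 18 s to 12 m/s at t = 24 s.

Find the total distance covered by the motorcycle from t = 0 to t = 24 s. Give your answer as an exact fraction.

2292/13 m

Distance (not displacement) is the total path length: add the absolute areas under v-t.
0–6 s: |10| × 6 = 60 m
6–12 s: v = 0 at t = 138/13 s; triangle areas 300/13 + 27/13 = 327/13 m
12–18 s: v = 0 at t = 174/13 s; triangle areas 27/13 + 300/13 = 327/13 m
18–24 s: |½(10 + 12)(6)| = 66 m
Total distance = 2292/13 m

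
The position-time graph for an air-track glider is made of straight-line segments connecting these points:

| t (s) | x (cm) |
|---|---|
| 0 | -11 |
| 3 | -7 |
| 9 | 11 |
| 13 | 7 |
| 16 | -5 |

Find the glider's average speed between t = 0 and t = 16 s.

Average speed = (total path length)/(elapsed time); on a piecewise-linear x-t graph the path length is Σ|Δx|.
0–3 s: |Δx| = |-7 − -11| = 4 cm
3–9 s: |Δx| = |11 − -7| = 18 cm
9–13 s: |Δx| = |7 − 11| = 4 cm
13–16 s: |Δx| = |-5 − 7| = 12 cm
Total path = 38 cm; average speed = 38/16 = 2.375 cm/s.

2.375 cm/s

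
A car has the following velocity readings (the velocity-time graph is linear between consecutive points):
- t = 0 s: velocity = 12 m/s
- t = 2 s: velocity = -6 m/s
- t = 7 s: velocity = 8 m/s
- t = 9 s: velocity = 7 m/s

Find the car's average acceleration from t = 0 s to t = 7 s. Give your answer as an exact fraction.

-4/7 m/s²

Average acceleration = Δv/Δt = (8 − 12)/(7 − 0) = -4/7 m/s².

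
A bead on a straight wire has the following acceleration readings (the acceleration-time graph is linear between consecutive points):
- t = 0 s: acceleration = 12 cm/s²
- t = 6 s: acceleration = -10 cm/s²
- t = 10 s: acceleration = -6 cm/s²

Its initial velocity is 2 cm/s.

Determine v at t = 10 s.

Δv equals the area under the a-t graph; then v = v₀ + Δv.
0–6 s: ½(12 + -10)(6) = 6 cm/s
6–10 s: ½(-10 + -6)(4) = -32 cm/s
Δv = -26 cm/s, so v(10) = 2 + (-26) = -24 cm/s.

-24 cm/s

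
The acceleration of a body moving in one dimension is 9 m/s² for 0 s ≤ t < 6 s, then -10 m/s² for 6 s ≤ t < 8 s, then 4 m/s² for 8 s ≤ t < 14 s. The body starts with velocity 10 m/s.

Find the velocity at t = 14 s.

Δv equals the area under the a-t graph; then v = v₀ + Δv.
0–6 s: 9 × 6 = 54 m/s
6–8 s: -10 × 2 = -20 m/s
8–14 s: 4 × 6 = 24 m/s
Δv = 58 m/s, so v(14) = 10 + (58) = 68 m/s.

68 m/s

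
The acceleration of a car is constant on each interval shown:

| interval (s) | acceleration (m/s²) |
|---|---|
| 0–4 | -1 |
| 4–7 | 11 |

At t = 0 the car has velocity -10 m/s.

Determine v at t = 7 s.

19 m/s

Δv equals the area under the a-t graph; then v = v₀ + Δv.
0–4 s: -1 × 4 = -4 m/s
4–7 s: 11 × 3 = 33 m/s
Δv = 29 m/s, so v(7) = -10 + (29) = 19 m/s.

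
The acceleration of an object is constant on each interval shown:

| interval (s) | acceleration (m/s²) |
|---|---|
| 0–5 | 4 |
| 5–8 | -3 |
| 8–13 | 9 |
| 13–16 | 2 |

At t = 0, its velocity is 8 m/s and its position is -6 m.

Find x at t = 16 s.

563 m

On each constant-a segment, Δv = aΔt and Δx = v₀Δt + ½aΔt²; chain segment to segment.
0–5 s: v starts 8 m/s; Δx = 8·5 + ½·4·5² = 90 m; v ends 28 m/s.
5–8 s: v starts 28 m/s; Δx = 28·3 + ½·-3·3² = 70.5 m; v ends 19 m/s.
8–13 s: v starts 19 m/s; Δx = 19·5 + ½·9·5² = 207.5 m; v ends 64 m/s.
13–16 s: v starts 64 m/s; Δx = 64·3 + ½·2·3² = 201 m; v ends 70 m/s.
x(16) = -6 + Σ Δx = 563 m.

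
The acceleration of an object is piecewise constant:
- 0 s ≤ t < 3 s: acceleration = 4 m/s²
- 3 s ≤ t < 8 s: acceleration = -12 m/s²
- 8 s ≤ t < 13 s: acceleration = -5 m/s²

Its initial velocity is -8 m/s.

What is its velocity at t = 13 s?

-81 m/s

Δv equals the area under the a-t graph; then v = v₀ + Δv.
0–3 s: 4 × 3 = 12 m/s
3–8 s: -12 × 5 = -60 m/s
8–13 s: -5 × 5 = -25 m/s
Δv = -73 m/s, so v(13) = -8 + (-73) = -81 m/s.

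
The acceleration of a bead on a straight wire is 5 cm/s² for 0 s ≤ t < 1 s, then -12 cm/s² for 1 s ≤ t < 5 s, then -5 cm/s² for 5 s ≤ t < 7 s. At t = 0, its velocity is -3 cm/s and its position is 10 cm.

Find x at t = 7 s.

-180.5 cm

On each constant-a segment, Δv = aΔt and Δx = v₀Δt + ½aΔt²; chain segment to segment.
0–1 s: v starts -3 cm/s; Δx = -3·1 + ½·5·1² = -0.5 cm; v ends 2 cm/s.
1–5 s: v starts 2 cm/s; Δx = 2·4 + ½·-12·4² = -88 cm; v ends -46 cm/s.
5–7 s: v starts -46 cm/s; Δx = -46·2 + ½·-5·2² = -102 cm; v ends -56 cm/s.
x(7) = 10 + Σ Δx = -180.5 cm.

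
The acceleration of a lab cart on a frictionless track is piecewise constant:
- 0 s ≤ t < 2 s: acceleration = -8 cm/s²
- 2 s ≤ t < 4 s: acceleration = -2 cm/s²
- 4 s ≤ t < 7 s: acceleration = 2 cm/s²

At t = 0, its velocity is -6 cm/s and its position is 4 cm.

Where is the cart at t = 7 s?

-141 cm

On each constant-a segment, Δv = aΔt and Δx = v₀Δt + ½aΔt²; chain segment to segment.
0–2 s: v starts -6 cm/s; Δx = -6·2 + ½·-8·2² = -28 cm; v ends -22 cm/s.
2–4 s: v starts -22 cm/s; Δx = -22·2 + ½·-2·2² = -48 cm; v ends -26 cm/s.
4–7 s: v starts -26 cm/s; Δx = -26·3 + ½·2·3² = -69 cm; v ends -20 cm/s.
x(7) = 4 + Σ Δx = -141 cm.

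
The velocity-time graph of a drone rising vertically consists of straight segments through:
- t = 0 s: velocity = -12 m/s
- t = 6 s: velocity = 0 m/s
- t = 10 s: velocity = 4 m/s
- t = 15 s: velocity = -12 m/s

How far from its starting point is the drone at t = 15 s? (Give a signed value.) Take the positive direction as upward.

-48 m

Displacement is the signed area under the v-t curve.
0–6 s: ½(-12 + 0)(6) = -36 m
6–10 s: ½(0 + 4)(4) = 8 m
10–15 s: ½(4 + -12)(5) = -20 m
Net displacement = -48 m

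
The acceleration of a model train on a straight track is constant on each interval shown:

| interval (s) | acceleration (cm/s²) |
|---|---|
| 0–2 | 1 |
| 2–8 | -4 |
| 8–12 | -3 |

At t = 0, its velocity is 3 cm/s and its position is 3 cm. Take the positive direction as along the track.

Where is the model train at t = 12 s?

On each constant-a segment, Δv = aΔt and Δx = v₀Δt + ½aΔt²; chain segment to segment.
0–2 s: v starts 3 cm/s; Δx = 3·2 + ½·1·2² = 8 cm; v ends 5 cm/s.
2–8 s: v starts 5 cm/s; Δx = 5·6 + ½·-4·6² = -42 cm; v ends -19 cm/s.
8–12 s: v starts -19 cm/s; Δx = -19·4 + ½·-3·4² = -100 cm; v ends -31 cm/s.
x(12) = 3 + Σ Δx = -131 cm.

-131 cm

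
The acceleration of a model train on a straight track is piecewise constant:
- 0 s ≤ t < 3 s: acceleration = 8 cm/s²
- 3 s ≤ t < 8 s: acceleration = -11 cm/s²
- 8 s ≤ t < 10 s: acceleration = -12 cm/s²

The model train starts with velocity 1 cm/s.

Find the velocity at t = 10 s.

-54 cm/s

Δv equals the area under the a-t graph; then v = v₀ + Δv.
0–3 s: 8 × 3 = 24 cm/s
3–8 s: -11 × 5 = -55 cm/s
8–10 s: -12 × 2 = -24 cm/s
Δv = -55 cm/s, so v(10) = 1 + (-55) = -54 cm/s.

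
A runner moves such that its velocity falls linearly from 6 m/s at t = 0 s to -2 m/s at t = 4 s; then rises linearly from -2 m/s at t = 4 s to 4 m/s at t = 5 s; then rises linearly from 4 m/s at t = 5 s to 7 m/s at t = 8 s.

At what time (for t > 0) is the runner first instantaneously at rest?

t = 3 s

v changes sign on 0–4 s (from 6 to -2); the graph is linear there, so v = 0 at t = 0 + (-6)·(4 − 0)/(-2 − 6) = 3 s.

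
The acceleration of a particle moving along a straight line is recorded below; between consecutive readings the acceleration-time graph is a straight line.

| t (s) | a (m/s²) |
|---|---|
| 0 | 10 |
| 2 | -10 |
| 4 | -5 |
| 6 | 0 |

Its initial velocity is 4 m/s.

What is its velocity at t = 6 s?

-16 m/s

Δv equals the area under the a-t graph; then v = v₀ + Δv.
0–2 s: ½(10 + -10)(2) = 0 m/s
2–4 s: ½(-10 + -5)(2) = -15 m/s
4–6 s: ½(-5 + 0)(2) = -5 m/s
Δv = -20 m/s, so v(6) = 4 + (-20) = -16 m/s.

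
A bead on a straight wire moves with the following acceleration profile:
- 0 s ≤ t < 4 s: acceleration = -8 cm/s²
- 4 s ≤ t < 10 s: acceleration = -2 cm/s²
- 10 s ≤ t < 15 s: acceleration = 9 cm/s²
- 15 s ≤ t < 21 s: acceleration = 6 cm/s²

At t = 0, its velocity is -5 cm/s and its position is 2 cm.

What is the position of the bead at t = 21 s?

-388.5 cm

On each constant-a segment, Δv = aΔt and Δx = v₀Δt + ½aΔt²; chain segment to segment.
0–4 s: v starts -5 cm/s; Δx = -5·4 + ½·-8·4² = -84 cm; v ends -37 cm/s.
4–10 s: v starts -37 cm/s; Δx = -37·6 + ½·-2·6² = -258 cm; v ends -49 cm/s.
10–15 s: v starts -49 cm/s; Δx = -49·5 + ½·9·5² = -132.5 cm; v ends -4 cm/s.
15–21 s: v starts -4 cm/s; Δx = -4·6 + ½·6·6² = 84 cm; v ends 32 cm/s.
x(21) = 2 + Σ Δx = -388.5 cm.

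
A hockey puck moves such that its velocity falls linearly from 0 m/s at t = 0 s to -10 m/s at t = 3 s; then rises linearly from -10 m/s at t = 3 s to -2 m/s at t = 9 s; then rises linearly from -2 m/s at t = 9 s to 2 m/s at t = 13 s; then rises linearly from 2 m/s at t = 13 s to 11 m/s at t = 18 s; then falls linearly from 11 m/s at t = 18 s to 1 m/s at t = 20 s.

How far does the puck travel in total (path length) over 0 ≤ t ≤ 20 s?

99.5 m

Total distance travelled is ∫|v| dt — sum the magnitudes of each area piece.
0–3 s: |½(0 + -10)(3)| = 15 m
3–9 s: |½(-10 + -2)(6)| = 36 m
9–13 s: v = 0 at t = 11 s; triangle areas 2 + 2 = 4 m
13–18 s: |½(2 + 11)(5)| = 32.5 m
18–20 s: |½(11 + 1)(2)| = 12 m
Total distance = 99.5 m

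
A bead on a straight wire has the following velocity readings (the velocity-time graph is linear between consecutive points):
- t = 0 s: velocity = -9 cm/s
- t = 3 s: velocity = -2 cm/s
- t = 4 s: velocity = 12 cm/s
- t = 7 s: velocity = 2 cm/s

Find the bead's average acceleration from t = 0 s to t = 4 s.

5.25 cm/s²

Average acceleration = Δv/Δt = (12 − -9)/(4 − 0) = 5.25 cm/s².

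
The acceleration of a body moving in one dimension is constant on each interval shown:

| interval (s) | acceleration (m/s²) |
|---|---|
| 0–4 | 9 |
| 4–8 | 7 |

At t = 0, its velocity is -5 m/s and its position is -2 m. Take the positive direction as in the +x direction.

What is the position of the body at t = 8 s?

230 m

On each constant-a segment, Δv = aΔt and Δx = v₀Δt + ½aΔt²; chain segment to segment.
0–4 s: v starts -5 m/s; Δx = -5·4 + ½·9·4² = 52 m; v ends 31 m/s.
4–8 s: v starts 31 m/s; Δx = 31·4 + ½·7·4² = 180 m; v ends 59 m/s.
x(8) = -2 + Σ Δx = 230 m.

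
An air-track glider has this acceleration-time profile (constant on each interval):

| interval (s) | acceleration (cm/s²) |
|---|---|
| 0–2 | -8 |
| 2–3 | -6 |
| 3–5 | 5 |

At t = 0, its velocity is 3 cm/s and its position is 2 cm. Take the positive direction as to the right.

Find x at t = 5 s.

-52 cm

On each constant-a segment, Δv = aΔt and Δx = v₀Δt + ½aΔt²; chain segment to segment.
0–2 s: v starts 3 cm/s; Δx = 3·2 + ½·-8·2² = -10 cm; v ends -13 cm/s.
2–3 s: v starts -13 cm/s; Δx = -13·1 + ½·-6·1² = -16 cm; v ends -19 cm/s.
3–5 s: v starts -19 cm/s; Δx = -19·2 + ½·5·2² = -28 cm; v ends -9 cm/s.
x(5) = 2 + Σ Δx = -52 cm.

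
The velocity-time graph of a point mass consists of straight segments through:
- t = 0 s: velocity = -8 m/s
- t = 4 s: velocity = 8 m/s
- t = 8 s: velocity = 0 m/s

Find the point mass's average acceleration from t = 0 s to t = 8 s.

1 m/s²

Average acceleration = Δv/Δt = (0 − -8)/(8 − 0) = 1 m/s².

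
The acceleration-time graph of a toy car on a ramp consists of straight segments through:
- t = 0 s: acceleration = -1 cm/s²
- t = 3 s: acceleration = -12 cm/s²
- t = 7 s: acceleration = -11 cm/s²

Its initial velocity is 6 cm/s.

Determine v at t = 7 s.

-59.5 cm/s

Δv equals the area under the a-t graph; then v = v₀ + Δv.
0–3 s: ½(-1 + -12)(3) = -19.5 cm/s
3–7 s: ½(-12 + -11)(4) = -46 cm/s
Δv = -65.5 cm/s, so v(7) = 6 + (-65.5) = -59.5 cm/s.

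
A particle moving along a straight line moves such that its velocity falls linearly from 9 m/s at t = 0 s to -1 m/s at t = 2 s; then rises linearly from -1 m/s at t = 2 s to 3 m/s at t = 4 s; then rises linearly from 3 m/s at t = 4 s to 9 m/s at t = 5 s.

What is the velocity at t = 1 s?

On 0–2 s the graph is linear from 9 to -1 m/s: v(1) = 9 + (-1 − 9)·(1 − 0)/(2 − 0) = 4 m/s.

4 m/s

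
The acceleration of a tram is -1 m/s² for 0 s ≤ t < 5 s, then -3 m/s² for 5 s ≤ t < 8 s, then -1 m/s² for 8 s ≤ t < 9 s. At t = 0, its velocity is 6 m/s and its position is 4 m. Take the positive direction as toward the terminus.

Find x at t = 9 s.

On each constant-a segment, Δv = aΔt and Δx = v₀Δt + ½aΔt²; chain segment to segment.
0–5 s: v starts 6 m/s; Δx = 6·5 + ½·-1·5² = 17.5 m; v ends 1 m/s.
5–8 s: v starts 1 m/s; Δx = 1·3 + ½·-3·3² = -10.5 m; v ends -8 m/s.
8–9 s: v starts -8 m/s; Δx = -8·1 + ½·-1·1² = -8.5 m; v ends -9 m/s.
x(9) = 4 + Σ Δx = 2.5 m.

2.5 m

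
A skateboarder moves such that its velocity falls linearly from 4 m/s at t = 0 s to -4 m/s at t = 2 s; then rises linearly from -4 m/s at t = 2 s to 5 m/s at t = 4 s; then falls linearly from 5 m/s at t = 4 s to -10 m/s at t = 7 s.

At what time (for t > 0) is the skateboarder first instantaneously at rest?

t = 1 s

v changes sign on 0–2 s (from 4 to -4); the graph is linear there, so v = 0 at t = 0 + (-4)·(2 − 0)/(-4 − 4) = 1 s.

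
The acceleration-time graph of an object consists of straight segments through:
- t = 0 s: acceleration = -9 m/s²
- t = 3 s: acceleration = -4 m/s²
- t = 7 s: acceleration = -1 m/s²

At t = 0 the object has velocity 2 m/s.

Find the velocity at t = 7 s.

Δv equals the area under the a-t graph; then v = v₀ + Δv.
0–3 s: ½(-9 + -4)(3) = -19.5 m/s
3–7 s: ½(-4 + -1)(4) = -10 m/s
Δv = -29.5 m/s, so v(7) = 2 + (-29.5) = -27.5 m/s.

-27.5 m/s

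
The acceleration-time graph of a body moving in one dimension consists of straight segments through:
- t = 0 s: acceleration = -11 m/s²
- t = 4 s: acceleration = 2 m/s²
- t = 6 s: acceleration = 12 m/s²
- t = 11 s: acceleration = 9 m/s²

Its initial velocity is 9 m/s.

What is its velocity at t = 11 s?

Δv equals the area under the a-t graph; then v = v₀ + Δv.
0–4 s: ½(-11 + 2)(4) = -18 m/s
4–6 s: ½(2 + 12)(2) = 14 m/s
6–11 s: ½(12 + 9)(5) = 52.5 m/s
Δv = 48.5 m/s, so v(11) = 9 + (48.5) = 57.5 m/s.

57.5 m/s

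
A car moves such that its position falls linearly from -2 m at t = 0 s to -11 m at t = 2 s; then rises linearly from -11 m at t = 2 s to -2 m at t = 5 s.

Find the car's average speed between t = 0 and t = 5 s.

Average speed = (total path length)/(elapsed time); on a piecewise-linear x-t graph the path length is Σ|Δx|.
0–2 s: |Δx| = |-11 − -2| = 9 m
2–5 s: |Δx| = |-2 − -11| = 9 m
Total path = 18 m; average speed = 18/5 = 3.6 m/s.

3.6 m/s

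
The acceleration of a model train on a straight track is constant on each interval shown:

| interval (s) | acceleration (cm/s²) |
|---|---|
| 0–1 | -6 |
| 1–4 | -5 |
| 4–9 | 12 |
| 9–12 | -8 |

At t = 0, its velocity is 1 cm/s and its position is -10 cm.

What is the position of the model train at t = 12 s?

84.5 cm

On each constant-a segment, Δv = aΔt and Δx = v₀Δt + ½aΔt²; chain segment to segment.
0–1 s: v starts 1 cm/s; Δx = 1·1 + ½·-6·1² = -2 cm; v ends -5 cm/s.
1–4 s: v starts -5 cm/s; Δx = -5·3 + ½·-5·3² = -37.5 cm; v ends -20 cm/s.
4–9 s: v starts -20 cm/s; Δx = -20·5 + ½·12·5² = 50 cm; v ends 40 cm/s.
9–12 s: v starts 40 cm/s; Δx = 40·3 + ½·-8·3² = 84 cm; v ends 16 cm/s.
x(12) = -10 + Σ Δx = 84.5 cm.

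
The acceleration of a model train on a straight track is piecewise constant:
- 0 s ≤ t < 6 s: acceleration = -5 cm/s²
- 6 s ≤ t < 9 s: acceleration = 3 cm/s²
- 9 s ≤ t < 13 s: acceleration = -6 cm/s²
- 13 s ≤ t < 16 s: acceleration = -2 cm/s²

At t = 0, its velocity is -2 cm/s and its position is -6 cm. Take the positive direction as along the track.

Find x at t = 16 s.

-480.5 cm

On each constant-a segment, Δv = aΔt and Δx = v₀Δt + ½aΔt²; chain segment to segment.
0–6 s: v starts -2 cm/s; Δx = -2·6 + ½·-5·6² = -102 cm; v ends -32 cm/s.
6–9 s: v starts -32 cm/s; Δx = -32·3 + ½·3·3² = -82.5 cm; v ends -23 cm/s.
9–13 s: v starts -23 cm/s; Δx = -23·4 + ½·-6·4² = -140 cm; v ends -47 cm/s.
13–16 s: v starts -47 cm/s; Δx = -47·3 + ½·-2·3² = -150 cm; v ends -53 cm/s.
x(16) = -6 + Σ Δx = -480.5 cm.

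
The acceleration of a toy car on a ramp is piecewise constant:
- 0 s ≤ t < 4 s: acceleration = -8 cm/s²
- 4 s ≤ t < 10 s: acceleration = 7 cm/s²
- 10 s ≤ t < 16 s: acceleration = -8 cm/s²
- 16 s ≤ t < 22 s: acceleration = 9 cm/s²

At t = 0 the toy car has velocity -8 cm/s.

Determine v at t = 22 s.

8 cm/s

Δv equals the area under the a-t graph; then v = v₀ + Δv.
0–4 s: -8 × 4 = -32 cm/s
4–10 s: 7 × 6 = 42 cm/s
10–16 s: -8 × 6 = -48 cm/s
16–22 s: 9 × 6 = 54 cm/s
Δv = 16 cm/s, so v(22) = -8 + (16) = 8 cm/s.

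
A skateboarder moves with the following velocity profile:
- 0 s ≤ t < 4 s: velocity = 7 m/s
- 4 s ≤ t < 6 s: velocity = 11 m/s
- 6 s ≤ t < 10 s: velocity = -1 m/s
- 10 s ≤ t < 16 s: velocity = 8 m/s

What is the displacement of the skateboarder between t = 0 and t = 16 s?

Displacement is the signed area under the v-t curve.
0–4 s: 7 × 4 = 28 m
4–6 s: 11 × 2 = 22 m
6–10 s: -1 × 4 = -4 m
10–16 s: 8 × 6 = 48 m
Net displacement = 94 m

94 m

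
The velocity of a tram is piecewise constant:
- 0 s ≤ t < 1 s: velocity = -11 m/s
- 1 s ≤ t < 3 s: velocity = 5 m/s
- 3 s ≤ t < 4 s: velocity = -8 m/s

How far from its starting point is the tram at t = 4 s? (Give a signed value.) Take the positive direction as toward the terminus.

-9 m

Net displacement equals the area under the velocity-time graph (areas below the axis count negative).
0–1 s: -11 × 1 = -11 m
1–3 s: 5 × 2 = 10 m
3–4 s: -8 × 1 = -8 m
Net displacement = -9 m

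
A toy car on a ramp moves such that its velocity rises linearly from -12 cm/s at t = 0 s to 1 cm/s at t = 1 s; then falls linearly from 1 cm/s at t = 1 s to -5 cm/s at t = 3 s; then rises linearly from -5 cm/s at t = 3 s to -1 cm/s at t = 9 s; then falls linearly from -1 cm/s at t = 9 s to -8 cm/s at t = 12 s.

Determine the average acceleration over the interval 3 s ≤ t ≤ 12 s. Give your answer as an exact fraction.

Average acceleration = Δv/Δt = (-8 − -5)/(12 − 3) = -1/3 cm/s².

-1/3 cm/s²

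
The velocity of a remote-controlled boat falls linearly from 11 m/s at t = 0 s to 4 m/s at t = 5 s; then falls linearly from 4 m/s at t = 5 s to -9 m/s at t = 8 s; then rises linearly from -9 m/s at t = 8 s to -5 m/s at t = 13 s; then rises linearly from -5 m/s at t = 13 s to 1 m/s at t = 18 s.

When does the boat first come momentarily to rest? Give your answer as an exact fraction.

t = 77/13 s

v changes sign on 5–8 s (from 4 to -9); the graph is linear there, so v = 0 at t = 5 + (-4)·(8 − 5)/(-9 − 4) = 77/13 s.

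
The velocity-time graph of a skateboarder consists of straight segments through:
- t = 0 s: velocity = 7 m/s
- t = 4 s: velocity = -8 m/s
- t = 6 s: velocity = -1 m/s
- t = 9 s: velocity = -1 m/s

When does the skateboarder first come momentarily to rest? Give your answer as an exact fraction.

t = 28/15 s

v changes sign on 0–4 s (from 7 to -8); the graph is linear there, so v = 0 at t = 0 + (-7)·(4 − 0)/(-8 − 7) = 28/15 s.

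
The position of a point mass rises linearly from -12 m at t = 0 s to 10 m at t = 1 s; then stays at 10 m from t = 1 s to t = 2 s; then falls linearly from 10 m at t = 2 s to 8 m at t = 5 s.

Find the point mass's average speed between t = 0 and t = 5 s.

4.8 m/s

Average speed = (total path length)/(elapsed time); on a piecewise-linear x-t graph the path length is Σ|Δx|.
0–1 s: |Δx| = |10 − -12| = 22 m
1–2 s: |Δx| = |10 − 10| = 0 m
2–5 s: |Δx| = |8 − 10| = 2 m
Total path = 24 m; average speed = 24/5 = 4.8 m/s.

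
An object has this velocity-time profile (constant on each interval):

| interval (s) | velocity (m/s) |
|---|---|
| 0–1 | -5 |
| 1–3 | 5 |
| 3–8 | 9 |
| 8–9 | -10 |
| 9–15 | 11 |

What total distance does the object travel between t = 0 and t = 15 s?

136 m

Distance (not displacement) is the total path length: add the absolute areas under v-t.
0–1 s: |-5| × 1 = 5 m
1–3 s: |5| × 2 = 10 m
3–8 s: |9| × 5 = 45 m
8–9 s: |-10| × 1 = 10 m
9–15 s: |11| × 6 = 66 m
Total distance = 136 m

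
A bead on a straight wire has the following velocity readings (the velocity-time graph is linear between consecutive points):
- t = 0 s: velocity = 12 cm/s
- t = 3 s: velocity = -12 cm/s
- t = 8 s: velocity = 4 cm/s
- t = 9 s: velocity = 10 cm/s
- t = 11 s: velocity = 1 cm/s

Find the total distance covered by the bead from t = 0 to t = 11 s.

Distance (not displacement) is the total path length: add the absolute areas under v-t.
0–3 s: v = 0 at t = 1.5 s; triangle areas 9 + 9 = 18 cm
3–8 s: v = 0 at t = 6.75 s; triangle areas 22.5 + 2.5 = 25 cm
8–9 s: |½(4 + 10)(1)| = 7 cm
9–11 s: |½(10 + 1)(2)| = 11 cm
Total distance = 61 cm

61 cm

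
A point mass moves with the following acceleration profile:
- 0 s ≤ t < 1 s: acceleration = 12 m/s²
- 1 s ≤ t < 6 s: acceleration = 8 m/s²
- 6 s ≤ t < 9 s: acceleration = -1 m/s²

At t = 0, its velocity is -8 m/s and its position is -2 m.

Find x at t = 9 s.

243.5 m

On each constant-a segment, Δv = aΔt and Δx = v₀Δt + ½aΔt²; chain segment to segment.
0–1 s: v starts -8 m/s; Δx = -8·1 + ½·12·1² = -2 m; v ends 4 m/s.
1–6 s: v starts 4 m/s; Δx = 4·5 + ½·8·5² = 120 m; v ends 44 m/s.
6–9 s: v starts 44 m/s; Δx = 44·3 + ½·-1·3² = 127.5 m; v ends 41 m/s.
x(9) = -2 + Σ Δx = 243.5 m.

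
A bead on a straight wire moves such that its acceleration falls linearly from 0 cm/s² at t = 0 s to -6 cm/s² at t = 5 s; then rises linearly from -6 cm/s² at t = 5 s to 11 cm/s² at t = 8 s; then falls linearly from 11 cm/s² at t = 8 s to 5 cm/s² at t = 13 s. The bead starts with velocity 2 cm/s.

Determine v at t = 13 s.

Δv equals the area under the a-t graph; then v = v₀ + Δv.
0–5 s: ½(0 + -6)(5) = -15 cm/s
5–8 s: ½(-6 + 11)(3) = 7.5 cm/s
8–13 s: ½(11 + 5)(5) = 40 cm/s
Δv = 32.5 cm/s, so v(13) = 2 + (32.5) = 34.5 cm/s.

34.5 cm/s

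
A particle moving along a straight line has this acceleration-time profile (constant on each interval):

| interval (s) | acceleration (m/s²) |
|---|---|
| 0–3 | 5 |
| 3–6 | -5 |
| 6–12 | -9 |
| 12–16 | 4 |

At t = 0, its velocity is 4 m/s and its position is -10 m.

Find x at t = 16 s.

On each constant-a segment, Δv = aΔt and Δx = v₀Δt + ½aΔt²; chain segment to segment.
0–3 s: v starts 4 m/s; Δx = 4·3 + ½·5·3² = 34.5 m; v ends 19 m/s.
3–6 s: v starts 19 m/s; Δx = 19·3 + ½·-5·3² = 34.5 m; v ends 4 m/s.
6–12 s: v starts 4 m/s; Δx = 4·6 + ½·-9·6² = -138 m; v ends -50 m/s.
12–16 s: v starts -50 m/s; Δx = -50·4 + ½·4·4² = -168 m; v ends -34 m/s.
x(16) = -10 + Σ Δx = -247 m.

-247 m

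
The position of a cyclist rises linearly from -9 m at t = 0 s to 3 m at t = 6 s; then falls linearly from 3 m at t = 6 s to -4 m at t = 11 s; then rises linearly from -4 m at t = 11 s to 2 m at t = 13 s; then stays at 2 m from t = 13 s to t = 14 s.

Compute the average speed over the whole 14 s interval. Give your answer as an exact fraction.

25/14 m/s

Average speed = (total path length)/(elapsed time); on a piecewise-linear x-t graph the path length is Σ|Δx|.
0–6 s: |Δx| = |3 − -9| = 12 m
6–11 s: |Δx| = |-4 − 3| = 7 m
11–13 s: |Δx| = |2 − -4| = 6 m
13–14 s: |Δx| = |2 − 2| = 0 m
Total path = 25 m; average speed = 25/14 = 25/14 m/s.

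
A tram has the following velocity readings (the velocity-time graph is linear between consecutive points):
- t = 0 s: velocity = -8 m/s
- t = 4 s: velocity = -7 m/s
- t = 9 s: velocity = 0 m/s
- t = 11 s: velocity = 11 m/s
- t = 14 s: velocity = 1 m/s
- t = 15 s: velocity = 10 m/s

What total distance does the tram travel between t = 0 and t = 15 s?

Distance (not displacement) is the total path length: add the absolute areas under v-t.
0–4 s: |½(-8 + -7)(4)| = 30 m
4–9 s: |½(-7 + 0)(5)| = 17.5 m
9–11 s: |½(0 + 11)(2)| = 11 m
11–14 s: |½(11 + 1)(3)| = 18 m
14–15 s: |½(1 + 10)(1)| = 5.5 m
Total distance = 82 m

82 m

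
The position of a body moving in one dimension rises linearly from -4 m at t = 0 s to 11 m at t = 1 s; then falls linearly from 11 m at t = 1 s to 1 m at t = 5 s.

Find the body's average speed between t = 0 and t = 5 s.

Average speed = (total path length)/(elapsed time); on a piecewise-linear x-t graph the path length is Σ|Δx|.
0–1 s: |Δx| = |11 − -4| = 15 m
1–5 s: |Δx| = |1 − 11| = 10 m
Total path = 25 m; average speed = 25/5 = 5 m/s.

5 m/s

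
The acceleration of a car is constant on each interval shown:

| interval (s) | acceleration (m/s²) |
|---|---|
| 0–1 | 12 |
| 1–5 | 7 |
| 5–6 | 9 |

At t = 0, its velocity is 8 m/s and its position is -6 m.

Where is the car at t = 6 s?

On each constant-a segment, Δv = aΔt and Δx = v₀Δt + ½aΔt²; chain segment to segment.
0–1 s: v starts 8 m/s; Δx = 8·1 + ½·12·1² = 14 m; v ends 20 m/s.
1–5 s: v starts 20 m/s; Δx = 20·4 + ½·7·4² = 136 m; v ends 48 m/s.
5–6 s: v starts 48 m/s; Δx = 48·1 + ½·9·1² = 52.5 m; v ends 57 m/s.
x(6) = -6 + Σ Δx = 196.5 m.

196.5 m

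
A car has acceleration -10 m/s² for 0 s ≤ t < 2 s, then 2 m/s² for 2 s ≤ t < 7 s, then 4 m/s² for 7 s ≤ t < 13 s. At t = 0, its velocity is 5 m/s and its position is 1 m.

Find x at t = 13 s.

-17 m

On each constant-a segment, Δv = aΔt and Δx = v₀Δt + ½aΔt²; chain segment to segment.
0–2 s: v starts 5 m/s; Δx = 5·2 + ½·-10·2² = -10 m; v ends -15 m/s.
2–7 s: v starts -15 m/s; Δx = -15·5 + ½·2·5² = -50 m; v ends -5 m/s.
7–13 s: v starts -5 m/s; Δx = -5·6 + ½·4·6² = 42 m; v ends 19 m/s.
x(13) = 1 + Σ Δx = -17 m.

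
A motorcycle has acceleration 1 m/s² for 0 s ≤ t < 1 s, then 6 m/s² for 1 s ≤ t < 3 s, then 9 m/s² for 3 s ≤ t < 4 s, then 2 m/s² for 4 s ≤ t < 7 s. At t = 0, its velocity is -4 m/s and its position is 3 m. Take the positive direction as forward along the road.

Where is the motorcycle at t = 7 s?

82 m

On each constant-a segment, Δv = aΔt and Δx = v₀Δt + ½aΔt²; chain segment to segment.
0–1 s: v starts -4 m/s; Δx = -4·1 + ½·1·1² = -3.5 m; v ends -3 m/s.
1–3 s: v starts -3 m/s; Δx = -3·2 + ½·6·2² = 6 m; v ends 9 m/s.
3–4 s: v starts 9 m/s; Δx = 9·1 + ½·9·1² = 13.5 m; v ends 18 m/s.
4–7 s: v starts 18 m/s; Δx = 18·3 + ½·2·3² = 63 m; v ends 24 m/s.
x(7) = 3 + Σ Δx = 82 m.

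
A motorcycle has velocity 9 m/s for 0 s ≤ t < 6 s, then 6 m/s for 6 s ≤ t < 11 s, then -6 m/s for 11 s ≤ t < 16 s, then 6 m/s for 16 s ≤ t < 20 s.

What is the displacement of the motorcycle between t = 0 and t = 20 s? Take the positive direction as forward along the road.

Displacement is the signed area under the v-t curve.
0–6 s: 9 × 6 = 54 m
6–11 s: 6 × 5 = 30 m
11–16 s: -6 × 5 = -30 m
16–20 s: 6 × 4 = 24 m
Net displacement = 78 m

78 m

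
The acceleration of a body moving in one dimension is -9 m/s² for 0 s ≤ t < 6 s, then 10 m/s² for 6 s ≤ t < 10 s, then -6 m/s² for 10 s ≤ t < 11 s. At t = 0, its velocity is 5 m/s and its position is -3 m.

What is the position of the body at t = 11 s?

-263 m

On each constant-a segment, Δv = aΔt and Δx = v₀Δt + ½aΔt²; chain segment to segment.
0–6 s: v starts 5 m/s; Δx = 5·6 + ½·-9·6² = -132 m; v ends -49 m/s.
6–10 s: v starts -49 m/s; Δx = -49·4 + ½·10·4² = -116 m; v ends -9 m/s.
10–11 s: v starts -9 m/s; Δx = -9·1 + ½·-6·1² = -12 m; v ends -15 m/s.
x(11) = -3 + Σ Δx = -263 m.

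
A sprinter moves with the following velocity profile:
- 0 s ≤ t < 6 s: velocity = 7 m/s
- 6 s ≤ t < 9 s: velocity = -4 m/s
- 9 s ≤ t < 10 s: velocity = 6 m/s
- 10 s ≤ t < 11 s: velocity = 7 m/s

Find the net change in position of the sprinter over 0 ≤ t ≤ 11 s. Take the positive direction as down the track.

Net displacement equals the area under the velocity-time graph (areas below the axis count negative).
0–6 s: 7 × 6 = 42 m
6–9 s: -4 × 3 = -12 m
9–10 s: 6 × 1 = 6 m
10–11 s: 7 × 1 = 7 m
Net displacement = 43 m

43 m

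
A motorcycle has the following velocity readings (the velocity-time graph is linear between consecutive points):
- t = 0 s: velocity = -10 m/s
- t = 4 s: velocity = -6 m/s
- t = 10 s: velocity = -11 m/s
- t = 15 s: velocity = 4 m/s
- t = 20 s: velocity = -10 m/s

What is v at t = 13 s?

-2 m/s

On 10–15 s the graph is linear from -11 to 4 m/s: v(13) = -11 + (4 − -11)·(13 − 10)/(15 − 10) = -2 m/s.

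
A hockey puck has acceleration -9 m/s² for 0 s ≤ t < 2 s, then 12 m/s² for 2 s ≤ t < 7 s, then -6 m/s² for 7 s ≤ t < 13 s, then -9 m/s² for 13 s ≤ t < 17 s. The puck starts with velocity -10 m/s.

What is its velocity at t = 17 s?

Δv equals the area under the a-t graph; then v = v₀ + Δv.
0–2 s: -9 × 2 = -18 m/s
2–7 s: 12 × 5 = 60 m/s
7–13 s: -6 × 6 = -36 m/s
13–17 s: -9 × 4 = -36 m/s
Δv = -30 m/s, so v(17) = -10 + (-30) = -40 m/s.

-40 m/s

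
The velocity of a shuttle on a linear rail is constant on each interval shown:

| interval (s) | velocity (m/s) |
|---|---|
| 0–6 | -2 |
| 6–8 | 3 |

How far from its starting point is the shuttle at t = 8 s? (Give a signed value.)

-6 m

Displacement is the signed area under the v-t curve.
0–6 s: -2 × 6 = -12 m
6–8 s: 3 × 2 = 6 m
Net displacement = -6 m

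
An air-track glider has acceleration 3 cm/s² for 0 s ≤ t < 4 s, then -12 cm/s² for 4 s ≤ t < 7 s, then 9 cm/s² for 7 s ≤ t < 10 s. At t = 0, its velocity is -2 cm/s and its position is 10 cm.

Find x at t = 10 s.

On each constant-a segment, Δv = aΔt and Δx = v₀Δt + ½aΔt²; chain segment to segment.
0–4 s: v starts -2 cm/s; Δx = -2·4 + ½·3·4² = 16 cm; v ends 10 cm/s.
4–7 s: v starts 10 cm/s; Δx = 10·3 + ½·-12·3² = -24 cm; v ends -26 cm/s.
7–10 s: v starts -26 cm/s; Δx = -26·3 + ½·9·3² = -37.5 cm; v ends 1 cm/s.
x(10) = 10 + Σ Δx = -35.5 cm.

-35.5 cm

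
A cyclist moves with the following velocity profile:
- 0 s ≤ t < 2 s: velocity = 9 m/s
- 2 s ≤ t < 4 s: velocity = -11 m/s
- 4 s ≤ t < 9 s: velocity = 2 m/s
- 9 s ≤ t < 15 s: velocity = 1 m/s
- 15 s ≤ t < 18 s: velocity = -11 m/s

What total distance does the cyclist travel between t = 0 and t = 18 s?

Total distance travelled is ∫|v| dt — sum the magnitudes of each area piece.
0–2 s: |9| × 2 = 18 m
2–4 s: |-11| × 2 = 22 m
4–9 s: |2| × 5 = 10 m
9–15 s: |1| × 6 = 6 m
15–18 s: |-11| × 3 = 33 m
Total distance = 89 m

89 m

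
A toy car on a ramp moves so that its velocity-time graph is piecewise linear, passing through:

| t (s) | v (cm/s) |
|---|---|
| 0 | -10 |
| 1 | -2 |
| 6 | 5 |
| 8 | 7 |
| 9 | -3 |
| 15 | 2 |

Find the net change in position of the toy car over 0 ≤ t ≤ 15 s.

12.5 cm

Net displacement equals the area under the velocity-time graph (areas below the axis count negative).
0–1 s: ½(-10 + -2)(1) = -6 cm
1–6 s: ½(-2 + 5)(5) = 7.5 cm
6–8 s: ½(5 + 7)(2) = 12 cm
8–9 s: ½(7 + -3)(1) = 2 cm
9–15 s: ½(-3 + 2)(6) = -3 cm
Net displacement = 12.5 cm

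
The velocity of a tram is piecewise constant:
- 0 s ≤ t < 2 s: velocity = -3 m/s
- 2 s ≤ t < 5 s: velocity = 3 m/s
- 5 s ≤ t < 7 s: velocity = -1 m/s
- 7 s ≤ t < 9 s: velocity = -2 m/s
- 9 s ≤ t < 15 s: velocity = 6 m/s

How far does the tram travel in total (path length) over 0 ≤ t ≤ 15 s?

Total distance travelled is ∫|v| dt — sum the magnitudes of each area piece.
0–2 s: |-3| × 2 = 6 m
2–5 s: |3| × 3 = 9 m
5–7 s: |-1| × 2 = 2 m
7–9 s: |-2| × 2 = 4 m
9–15 s: |6| × 6 = 36 m
Total distance = 57 m

57 m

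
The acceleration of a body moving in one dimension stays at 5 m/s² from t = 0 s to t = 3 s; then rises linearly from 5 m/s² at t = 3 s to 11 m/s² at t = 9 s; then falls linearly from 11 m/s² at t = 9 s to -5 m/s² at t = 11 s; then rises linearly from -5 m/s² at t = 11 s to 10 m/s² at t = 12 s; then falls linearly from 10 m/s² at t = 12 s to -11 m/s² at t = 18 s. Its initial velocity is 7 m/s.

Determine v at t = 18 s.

Δv equals the area under the a-t graph; then v = v₀ + Δv.
0–3 s: 5 × 3 = 15 m/s
3–9 s: ½(5 + 11)(6) = 48 m/s
9–11 s: ½(11 + -5)(2) = 6 m/s
11–12 s: ½(-5 + 10)(1) = 2.5 m/s
12–18 s: ½(10 + -11)(6) = -3 m/s
Δv = 68.5 m/s, so v(18) = 7 + (68.5) = 75.5 m/s.

75.5 m/s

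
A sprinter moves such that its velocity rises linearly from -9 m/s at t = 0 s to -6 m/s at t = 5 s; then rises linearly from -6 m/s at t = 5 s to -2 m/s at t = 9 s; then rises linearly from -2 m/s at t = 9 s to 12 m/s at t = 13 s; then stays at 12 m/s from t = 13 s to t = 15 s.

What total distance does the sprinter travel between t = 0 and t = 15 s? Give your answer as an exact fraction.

1381/14 m

Distance (not displacement) is the total path length: add the absolute areas under v-t.
0–5 s: |½(-9 + -6)(5)| = 37.5 m
5–9 s: |½(-6 + -2)(4)| = 16 m
9–13 s: v = 0 at t = 67/7 s; triangle areas 4/7 + 144/7 = 148/7 m
13–15 s: |12| × 2 = 24 m
Total distance = 1381/14 m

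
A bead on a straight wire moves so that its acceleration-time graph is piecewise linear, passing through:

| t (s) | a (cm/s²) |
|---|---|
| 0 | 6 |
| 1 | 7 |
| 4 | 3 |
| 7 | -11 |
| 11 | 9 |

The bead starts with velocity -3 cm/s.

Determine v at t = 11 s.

2.5 cm/s

Δv equals the area under the a-t graph; then v = v₀ + Δv.
0–1 s: ½(6 + 7)(1) = 6.5 cm/s
1–4 s: ½(7 + 3)(3) = 15 cm/s
4–7 s: ½(3 + -11)(3) = -12 cm/s
7–11 s: ½(-11 + 9)(4) = -4 cm/s
Δv = 5.5 cm/s, so v(11) = -3 + (5.5) = 2.5 cm/s.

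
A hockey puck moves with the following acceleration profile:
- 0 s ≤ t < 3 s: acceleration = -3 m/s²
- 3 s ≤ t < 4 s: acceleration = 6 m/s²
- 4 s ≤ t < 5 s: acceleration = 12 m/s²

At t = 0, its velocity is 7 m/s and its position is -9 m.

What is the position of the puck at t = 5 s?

On each constant-a segment, Δv = aΔt and Δx = v₀Δt + ½aΔt²; chain segment to segment.
0–3 s: v starts 7 m/s; Δx = 7·3 + ½·-3·3² = 7.5 m; v ends -2 m/s.
3–4 s: v starts -2 m/s; Δx = -2·1 + ½·6·1² = 1 m; v ends 4 m/s.
4–5 s: v starts 4 m/s; Δx = 4·1 + ½·12·1² = 10 m; v ends 16 m/s.
x(5) = -9 + Σ Δx = 9.5 m.

9.5 m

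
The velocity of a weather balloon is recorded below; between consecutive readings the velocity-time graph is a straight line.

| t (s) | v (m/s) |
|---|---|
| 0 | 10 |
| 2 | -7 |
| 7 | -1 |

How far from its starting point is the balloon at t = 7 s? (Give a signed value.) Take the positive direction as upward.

Net displacement equals the area under the velocity-time graph (areas below the axis count negative).
0–2 s: ½(10 + -7)(2) = 3 m
2–7 s: ½(-7 + -1)(5) = -20 m
Net displacement = -17 m

-17 m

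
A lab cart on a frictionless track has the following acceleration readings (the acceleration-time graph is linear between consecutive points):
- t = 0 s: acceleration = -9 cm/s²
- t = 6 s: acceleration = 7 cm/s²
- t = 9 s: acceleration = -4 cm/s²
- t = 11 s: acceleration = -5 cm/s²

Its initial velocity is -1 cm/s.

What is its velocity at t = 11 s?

-11.5 cm/s

Δv equals the area under the a-t graph; then v = v₀ + Δv.
0–6 s: ½(-9 + 7)(6) = -6 cm/s
6–9 s: ½(7 + -4)(3) = 4.5 cm/s
9–11 s: ½(-4 + -5)(2) = -9 cm/s
Δv = -10.5 cm/s, so v(11) = -1 + (-10.5) = -11.5 cm/s.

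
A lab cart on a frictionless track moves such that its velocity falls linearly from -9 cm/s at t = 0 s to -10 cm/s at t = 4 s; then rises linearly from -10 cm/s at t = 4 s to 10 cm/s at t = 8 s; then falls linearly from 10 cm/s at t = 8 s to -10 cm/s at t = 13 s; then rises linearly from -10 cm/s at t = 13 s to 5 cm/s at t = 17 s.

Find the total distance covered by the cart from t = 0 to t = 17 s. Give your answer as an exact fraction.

Total distance travelled is ∫|v| dt — sum the magnitudes of each area piece.
0–4 s: |½(-9 + -10)(4)| = 38 cm
4–8 s: v = 0 at t = 6 s; triangle areas 10 + 10 = 20 cm
8–13 s: v = 0 at t = 10.5 s; triangle areas 12.5 + 12.5 = 25 cm
13–17 s: v = 0 at t = 47/3 s; triangle areas 40/3 + 10/3 = 50/3 cm
Total distance = 299/3 cm

299/3 cm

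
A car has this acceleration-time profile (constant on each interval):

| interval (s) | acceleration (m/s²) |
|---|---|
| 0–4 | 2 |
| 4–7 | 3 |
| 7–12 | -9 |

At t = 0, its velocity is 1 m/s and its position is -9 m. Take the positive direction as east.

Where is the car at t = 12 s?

29 m

On each constant-a segment, Δv = aΔt and Δx = v₀Δt + ½aΔt²; chain segment to segment.
0–4 s: v starts 1 m/s; Δx = 1·4 + ½·2·4² = 20 m; v ends 9 m/s.
4–7 s: v starts 9 m/s; Δx = 9·3 + ½·3·3² = 40.5 m; v ends 18 m/s.
7–12 s: v starts 18 m/s; Δx = 18·5 + ½·-9·5² = -22.5 m; v ends -27 m/s.
x(12) = -9 + Σ Δx = 29 m.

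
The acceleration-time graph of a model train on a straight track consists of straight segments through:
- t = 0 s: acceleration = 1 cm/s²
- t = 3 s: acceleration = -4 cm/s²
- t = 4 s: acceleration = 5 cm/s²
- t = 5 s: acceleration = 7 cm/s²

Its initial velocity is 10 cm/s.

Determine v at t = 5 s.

12 cm/s

Δv equals the area under the a-t graph; then v = v₀ + Δv.
0–3 s: ½(1 + -4)(3) = -4.5 cm/s
3–4 s: ½(-4 + 5)(1) = 0.5 cm/s
4–5 s: ½(5 + 7)(1) = 6 cm/s
Δv = 2 cm/s, so v(5) = 10 + (2) = 12 cm/s.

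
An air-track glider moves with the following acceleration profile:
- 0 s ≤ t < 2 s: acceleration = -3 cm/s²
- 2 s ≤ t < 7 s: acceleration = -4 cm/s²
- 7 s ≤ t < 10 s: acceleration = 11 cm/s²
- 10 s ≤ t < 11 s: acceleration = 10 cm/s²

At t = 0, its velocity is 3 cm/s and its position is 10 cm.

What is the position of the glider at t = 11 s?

On each constant-a segment, Δv = aΔt and Δx = v₀Δt + ½aΔt²; chain segment to segment.
0–2 s: v starts 3 cm/s; Δx = 3·2 + ½·-3·2² = 0 cm; v ends -3 cm/s.
2–7 s: v starts -3 cm/s; Δx = -3·5 + ½·-4·5² = -65 cm; v ends -23 cm/s.
7–10 s: v starts -23 cm/s; Δx = -23·3 + ½·11·3² = -19.5 cm; v ends 10 cm/s.
10–11 s: v starts 10 cm/s; Δx = 10·1 + ½·10·1² = 15 cm; v ends 20 cm/s.
x(11) = 10 + Σ Δx = -59.5 cm.

-59.5 cm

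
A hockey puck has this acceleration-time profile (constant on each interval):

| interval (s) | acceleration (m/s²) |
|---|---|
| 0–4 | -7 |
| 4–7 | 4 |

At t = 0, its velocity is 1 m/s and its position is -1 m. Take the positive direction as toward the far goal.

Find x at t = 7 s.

On each constant-a segment, Δv = aΔt and Δx = v₀Δt + ½aΔt²; chain segment to segment.
0–4 s: v starts 1 m/s; Δx = 1·4 + ½·-7·4² = -52 m; v ends -27 m/s.
4–7 s: v starts -27 m/s; Δx = -27·3 + ½·4·3² = -63 m; v ends -15 m/s.
x(7) = -1 + Σ Δx = -116 m.

-116 m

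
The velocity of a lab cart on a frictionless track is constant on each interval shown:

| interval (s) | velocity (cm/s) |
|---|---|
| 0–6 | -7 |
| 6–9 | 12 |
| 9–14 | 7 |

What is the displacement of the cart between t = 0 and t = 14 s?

Displacement is the signed area under the v-t curve.
0–6 s: -7 × 6 = -42 cm
6–9 s: 12 × 3 = 36 cm
9–14 s: 7 × 5 = 35 cm
Net displacement = 29 cm

29 cm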